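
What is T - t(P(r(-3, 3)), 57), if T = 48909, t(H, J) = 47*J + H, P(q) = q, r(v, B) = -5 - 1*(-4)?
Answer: 46231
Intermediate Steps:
r(v, B) = -1 (r(v, B) = -5 + 4 = -1)
t(H, J) = H + 47*J
T - t(P(r(-3, 3)), 57) = 48909 - (-1 + 47*57) = 48909 - (-1 + 2679) = 48909 - 1*2678 = 48909 - 2678 = 46231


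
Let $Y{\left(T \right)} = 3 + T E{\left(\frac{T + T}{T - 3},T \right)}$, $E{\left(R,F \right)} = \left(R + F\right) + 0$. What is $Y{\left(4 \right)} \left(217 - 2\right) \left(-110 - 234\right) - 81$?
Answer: $-3772041$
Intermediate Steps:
$E{\left(R,F \right)} = F + R$ ($E{\left(R,F \right)} = \left(F + R\right) + 0 = F + R$)
$Y{\left(T \right)} = 3 + T \left(T + \frac{2 T}{-3 + T}\right)$ ($Y{\left(T \right)} = 3 + T \left(T + \frac{T + T}{T - 3}\right) = 3 + T \left(T + \frac{2 T}{-3 + T}\right)$)
$Y{\left(4 \right)} \left(217 - 2\right) \left(-110 - 234\right) - 81 = \frac{-9 + 3 \cdot 4 + 4^{2} \left(-1 + 4\right)}{-3 + 4} \left(217 - 2\right) \left(-110 - 234\right) - 81 = \frac{-9 + 12 + 16 \cdot 3}{1} \cdot 215 \left(-344\right) - 81 = 1 \left(-9 + 12 + 48\right) \left(-73960\right) - 81 = 1 \cdot 51 \left(-73960\right) - 81 = 51 \left(-73960\right) - 81 = -3771960 - 81 = -3772041$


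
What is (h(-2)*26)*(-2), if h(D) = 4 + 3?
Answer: -364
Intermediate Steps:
h(D) = 7
(h(-2)*26)*(-2) = (7*26)*(-2) = 182*(-2) = -364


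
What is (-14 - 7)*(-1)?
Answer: 21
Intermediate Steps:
(-14 - 7)*(-1) = -21*(-1) = 21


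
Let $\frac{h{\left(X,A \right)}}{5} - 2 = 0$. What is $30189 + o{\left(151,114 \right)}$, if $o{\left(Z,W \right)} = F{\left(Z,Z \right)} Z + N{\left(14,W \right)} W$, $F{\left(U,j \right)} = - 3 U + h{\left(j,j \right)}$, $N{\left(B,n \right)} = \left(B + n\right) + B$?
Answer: $-20516$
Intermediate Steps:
$h{\left(X,A \right)} = 10$ ($h{\left(X,A \right)} = 10 + 5 \cdot 0 = 10 + 0 = 10$)
$N{\left(B,n \right)} = n + 2 B$
$F{\left(U,j \right)} = 10 - 3 U$ ($F{\left(U,j \right)} = - 3 U + 10 = 10 - 3 U$)
$o{\left(Z,W \right)} = W \left(28 + W\right) + Z \left(10 - 3 Z\right)$ ($o{\left(Z,W \right)} = \left(10 - 3 Z\right) Z + \left(W + 2 \cdot 14\right) W = Z \left(10 - 3 Z\right) + \left(W + 28\right) W = Z \left(10 - 3 Z\right) + \left(28 + W\right) W = Z \left(10 - 3 Z\right) + W \left(28 + W\right) = W \left(28 + W\right) + Z \left(10 - 3 Z\right)$)
$30189 + o{\left(151,114 \right)} = 30189 - \left(- 114 \left(28 + 114\right) + 151 \left(-10 + 3 \cdot 151\right)\right) = 30189 + \left(114 \cdot 142 - 151 \left(-10 + 453\right)\right) = 30189 + \left(16188 - 151 \cdot 443\right) = 30189 + \left(16188 - 66893\right) = 30189 - 50705 = -20516$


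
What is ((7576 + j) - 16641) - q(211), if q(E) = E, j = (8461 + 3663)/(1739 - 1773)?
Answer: -163754/17 ≈ -9632.6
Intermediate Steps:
j = -6062/17 (j = 12124/(-34) = 12124*(-1/34) = -6062/17 ≈ -356.59)
((7576 + j) - 16641) - q(211) = ((7576 - 6062/17) - 16641) - 1*211 = (122730/17 - 16641) - 211 = -160167/17 - 211 = -163754/17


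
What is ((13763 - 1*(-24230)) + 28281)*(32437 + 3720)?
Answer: 2396269018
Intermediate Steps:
((13763 - 1*(-24230)) + 28281)*(32437 + 3720) = ((13763 + 24230) + 28281)*36157 = (37993 + 28281)*36157 = 66274*36157 = 2396269018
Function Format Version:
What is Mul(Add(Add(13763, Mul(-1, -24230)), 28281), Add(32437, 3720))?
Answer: 2396269018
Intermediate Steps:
Mul(Add(Add(13763, Mul(-1, -24230)), 28281), Add(32437, 3720)) = Mul(Add(Add(13763, 24230), 28281), 36157) = Mul(Add(37993, 28281), 36157) = Mul(66274, 36157) = 2396269018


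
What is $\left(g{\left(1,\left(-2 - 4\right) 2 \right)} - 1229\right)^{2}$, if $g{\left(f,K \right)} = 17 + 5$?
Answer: $1456849$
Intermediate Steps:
$g{\left(f,K \right)} = 22$
$\left(g{\left(1,\left(-2 - 4\right) 2 \right)} - 1229\right)^{2} = \left(22 - 1229\right)^{2} = \left(-1207\right)^{2} = 1456849$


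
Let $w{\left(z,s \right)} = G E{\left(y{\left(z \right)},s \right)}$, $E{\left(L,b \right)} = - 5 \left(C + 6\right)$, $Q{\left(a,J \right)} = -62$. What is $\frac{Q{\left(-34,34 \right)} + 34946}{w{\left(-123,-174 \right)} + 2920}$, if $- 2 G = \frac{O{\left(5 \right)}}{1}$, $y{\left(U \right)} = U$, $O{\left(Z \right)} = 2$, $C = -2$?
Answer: $\frac{2907}{245} \approx 11.865$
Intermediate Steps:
$E{\left(L,b \right)} = -20$ ($E{\left(L,b \right)} = - 5 \left(-2 + 6\right) = \left(-5\right) 4 = -20$)
$G = -1$ ($G = - \frac{2 \cdot 1^{-1}}{2} = - \frac{2 \cdot 1}{2} = \left(- \frac{1}{2}\right) 2 = -1$)
$w{\left(z,s \right)} = 20$ ($w{\left(z,s \right)} = \left(-1\right) \left(-20\right) = 20$)
$\frac{Q{\left(-34,34 \right)} + 34946}{w{\left(-123,-174 \right)} + 2920} = \frac{-62 + 34946}{20 + 2920} = \frac{34884}{2940} = 34884 \cdot \frac{1}{2940} = \frac{2907}{245}$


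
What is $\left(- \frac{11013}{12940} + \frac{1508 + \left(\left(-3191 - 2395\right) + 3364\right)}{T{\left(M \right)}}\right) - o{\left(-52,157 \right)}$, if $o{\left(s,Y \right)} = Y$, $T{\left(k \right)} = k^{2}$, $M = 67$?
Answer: $- \frac{9178439137}{58087660} \approx -158.01$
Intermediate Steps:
$\left(- \frac{11013}{12940} + \frac{1508 + \left(\left(-3191 - 2395\right) + 3364\right)}{T{\left(M \right)}}\right) - o{\left(-52,157 \right)} = \left(- \frac{11013}{12940} + \frac{1508 + \left(\left(-3191 - 2395\right) + 3364\right)}{67^{2}}\right) - 157 = \left(\left(-11013\right) \frac{1}{12940} + \frac{1508 + \left(-5586 + 3364\right)}{4489}\right) - 157 = \left(- \frac{11013}{12940} + \left(1508 - 2222\right) \frac{1}{4489}\right) - 157 = \left(- \frac{11013}{12940} - \frac{714}{4489}\right) - 157 = - \frac{58676517}{58087660} - 157 = - \frac{9178439137}{58087660}$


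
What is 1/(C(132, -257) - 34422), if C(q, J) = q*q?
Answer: -1/16998 ≈ -5.8830e-5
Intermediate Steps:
C(q, J) = q²
1/(C(132, -257) - 34422) = 1/(132² - 34422) = 1/(17424 - 34422) = 1/(-16998) = -1/16998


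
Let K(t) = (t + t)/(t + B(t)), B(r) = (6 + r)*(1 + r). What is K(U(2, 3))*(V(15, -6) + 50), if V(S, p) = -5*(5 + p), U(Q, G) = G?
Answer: 110/13 ≈ 8.4615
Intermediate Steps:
B(r) = (1 + r)*(6 + r)
V(S, p) = -25 - 5*p
K(t) = 2*t/(6 + t² + 8*t) (K(t) = (t + t)/(t + (6 + t² + 7*t)) = (2*t)/(6 + t² + 8*t) = 2*t/(6 + t² + 8*t))
K(U(2, 3))*(V(15, -6) + 50) = (2*3/(6 + 3² + 8*3))*((-25 - 5*(-6)) + 50) = (2*3/(6 + 9 + 24))*((-25 + 30) + 50) = (2*3/39)*(5 + 50) = (2*3*(1/39))*55 = (2/13)*55 = 110/13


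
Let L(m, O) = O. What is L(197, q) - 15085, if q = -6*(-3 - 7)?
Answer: -15025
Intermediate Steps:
q = 60 (q = -6*(-10) = 60)
L(197, q) - 15085 = 60 - 15085 = -15025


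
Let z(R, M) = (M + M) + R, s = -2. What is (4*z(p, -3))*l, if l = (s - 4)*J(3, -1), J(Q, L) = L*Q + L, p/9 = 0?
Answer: -576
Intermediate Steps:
p = 0 (p = 9*0 = 0)
J(Q, L) = L + L*Q
z(R, M) = R + 2*M (z(R, M) = 2*M + R = R + 2*M)
l = 24 (l = (-2 - 4)*(-(1 + 3)) = -(-6)*4 = -6*(-4) = 24)
(4*z(p, -3))*l = (4*(0 + 2*(-3)))*24 = (4*(0 - 6))*24 = (4*(-6))*24 = -24*24 = -576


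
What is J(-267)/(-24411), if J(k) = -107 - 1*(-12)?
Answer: 95/24411 ≈ 0.0038917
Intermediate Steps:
J(k) = -95 (J(k) = -107 + 12 = -95)
J(-267)/(-24411) = -95/(-24411) = -95*(-1/24411) = 95/24411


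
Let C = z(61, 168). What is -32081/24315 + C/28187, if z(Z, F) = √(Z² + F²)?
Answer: -32081/24315 + √31945/28187 ≈ -1.3131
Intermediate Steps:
z(Z, F) = √(F² + Z²)
C = √31945 (C = √(168² + 61²) = √(28224 + 3721) = √31945 ≈ 178.73)
-32081/24315 + C/28187 = -32081/24315 + √31945/28187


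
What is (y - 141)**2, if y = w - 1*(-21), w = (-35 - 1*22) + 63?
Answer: 12996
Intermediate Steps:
w = 6 (w = (-35 - 22) + 63 = -57 + 63 = 6)
y = 27 (y = 6 - 1*(-21) = 6 + 21 = 27)
(y - 141)**2 = (27 - 141)**2 = (-114)**2 = 12996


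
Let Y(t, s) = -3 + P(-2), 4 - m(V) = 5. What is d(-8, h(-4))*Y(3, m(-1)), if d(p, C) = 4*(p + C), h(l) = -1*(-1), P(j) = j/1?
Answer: 140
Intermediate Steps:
m(V) = -1 (m(V) = 4 - 1*5 = 4 - 5 = -1)
P(j) = j (P(j) = j*1 = j)
Y(t, s) = -5 (Y(t, s) = -3 - 2 = -5)
h(l) = 1
d(p, C) = 4*C + 4*p (d(p, C) = 4*(C + p) = 4*C + 4*p)
d(-8, h(-4))*Y(3, m(-1)) = (4*1 + 4*(-8))*(-5) = (4 - 32)*(-5) = -28*(-5) = 140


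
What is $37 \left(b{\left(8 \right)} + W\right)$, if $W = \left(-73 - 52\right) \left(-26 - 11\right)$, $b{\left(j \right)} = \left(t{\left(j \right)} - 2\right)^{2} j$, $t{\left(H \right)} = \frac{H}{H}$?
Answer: $171421$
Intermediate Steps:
$t{\left(H \right)} = 1$
$b{\left(j \right)} = j$ ($b{\left(j \right)} = \left(1 - 2\right)^{2} j = \left(-1\right)^{2} j = 1 j = j$)
$W = 4625$ ($W = \left(-125\right) \left(-37\right) = 4625$)
$37 \left(b{\left(8 \right)} + W\right) = 37 \left(8 + 4625\right) = 37 \cdot 4633 = 171421$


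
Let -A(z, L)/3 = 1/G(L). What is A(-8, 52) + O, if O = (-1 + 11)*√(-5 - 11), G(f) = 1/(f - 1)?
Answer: -153 + 40*I ≈ -153.0 + 40.0*I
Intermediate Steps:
G(f) = 1/(-1 + f)
A(z, L) = 3 - 3*L (A(z, L) = -(-3 + 3*L) = -3*(-1 + L) = 3 - 3*L)
O = 40*I (O = 10*√(-16) = 10*(4*I) = 40*I ≈ 40.0*I)
A(-8, 52) + O = (3 - 3*52) + 40*I = (3 - 156) + 40*I = -153 + 40*I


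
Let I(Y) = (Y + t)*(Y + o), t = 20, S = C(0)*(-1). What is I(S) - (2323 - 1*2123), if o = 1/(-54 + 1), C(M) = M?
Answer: -10620/53 ≈ -200.38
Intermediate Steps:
S = 0 (S = 0*(-1) = 0)
o = -1/53 (o = 1/(-53) = -1/53 ≈ -0.018868)
I(Y) = (20 + Y)*(-1/53 + Y) (I(Y) = (Y + 20)*(Y - 1/53) = (20 + Y)*(-1/53 + Y))
I(S) - (2323 - 1*2123) = (-20/53 + 0**2 + (1059/53)*0) - (2323 - 1*2123) = (-20/53 + 0 + 0) - (2323 - 2123) = -20/53 - 1*200 = -20/53 - 200 = -10620/53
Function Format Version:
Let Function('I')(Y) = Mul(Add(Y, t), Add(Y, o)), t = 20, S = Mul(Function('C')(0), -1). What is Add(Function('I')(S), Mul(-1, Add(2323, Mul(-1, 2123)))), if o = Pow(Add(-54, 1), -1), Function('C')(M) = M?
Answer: Rational(-10620, 53) ≈ -200.38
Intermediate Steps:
S = 0 (S = Mul(0, -1) = 0)
o = Rational(-1, 53) (o = Pow(-53, -1) = Rational(-1, 53) ≈ -0.018868)
Function('I')(Y) = Mul(Add(20, Y), Add(Rational(-1, 53), Y)) (Function('I')(Y) = Mul(Add(Y, 20), Add(Y, Rational(-1, 53))) = Mul(Add(20, Y), Add(Rational(-1, 53), Y)))
Add(Function('I')(S), Mul(-1, Add(2323, Mul(-1, 2123)))) = Add(Add(Rational(-20, 53), Pow(0, 2), Mul(Rational(1059, 53), 0)), Mul(-1, Add(2323, Mul(-1, 2123)))) = Add(Add(Rational(-20, 53), 0, 0), Mul(-1, Add(2323, -2123))) = Add(Rational(-20, 53), Mul(-1, 200)) = Add(Rational(-20, 53), -200) = Rational(-10620, 53)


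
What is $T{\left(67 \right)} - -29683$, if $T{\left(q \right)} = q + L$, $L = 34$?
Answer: $29784$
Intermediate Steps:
$T{\left(q \right)} = 34 + q$ ($T{\left(q \right)} = q + 34 = 34 + q$)
$T{\left(67 \right)} - -29683 = \left(34 + 67\right) - -29683 = 101 + 29683 = 29784$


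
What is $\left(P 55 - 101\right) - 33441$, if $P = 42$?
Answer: $-31232$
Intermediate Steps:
$\left(P 55 - 101\right) - 33441 = \left(42 \cdot 55 - 101\right) - 33441 = \left(2310 - 101\right) - 33441 = 2209 - 33441 = -31232$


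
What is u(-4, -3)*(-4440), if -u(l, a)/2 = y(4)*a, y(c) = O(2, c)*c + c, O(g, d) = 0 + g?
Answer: -319680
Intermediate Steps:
O(g, d) = g
y(c) = 3*c (y(c) = 2*c + c = 3*c)
u(l, a) = -24*a (u(l, a) = -2*3*4*a = -24*a)
u(-4, -3)*(-4440) = -24*(-3)*(-4440) = 72*(-4440) = -319680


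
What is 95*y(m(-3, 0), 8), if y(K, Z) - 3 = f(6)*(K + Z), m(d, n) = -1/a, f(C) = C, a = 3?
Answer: 4655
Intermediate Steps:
m(d, n) = -⅓ (m(d, n) = -1/3 = -1*⅓ = -⅓)
y(K, Z) = 3 + 6*K + 6*Z (y(K, Z) = 3 + 6*(K + Z) = 3 + (6*K + 6*Z) = 3 + 6*K + 6*Z)
95*y(m(-3, 0), 8) = 95*(3 + 6*(-⅓) + 6*8) = 95*(3 - 2 + 48) = 95*49 = 4655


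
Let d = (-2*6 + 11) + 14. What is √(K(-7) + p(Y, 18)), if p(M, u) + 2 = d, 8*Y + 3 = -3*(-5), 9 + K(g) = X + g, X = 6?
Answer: 1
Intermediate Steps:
K(g) = -3 + g (K(g) = -9 + (6 + g) = -3 + g)
Y = 3/2 (Y = -3/8 + (-3*(-5))/8 = -3/8 + (⅛)*15 = -3/8 + 15/8 = 3/2 ≈ 1.5000)
d = 13 (d = (-12 + 11) + 14 = -1 + 14 = 13)
p(M, u) = 11 (p(M, u) = -2 + 13 = 11)
√(K(-7) + p(Y, 18)) = √((-3 - 7) + 11) = √(-10 + 11) = √1 = 1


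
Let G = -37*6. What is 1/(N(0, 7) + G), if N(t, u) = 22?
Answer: -1/200 ≈ -0.0050000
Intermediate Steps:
G = -222
1/(N(0, 7) + G) = 1/(22 - 222) = 1/(-200) = -1/200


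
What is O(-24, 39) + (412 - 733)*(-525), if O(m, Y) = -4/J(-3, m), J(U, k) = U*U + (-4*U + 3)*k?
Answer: 59152279/351 ≈ 1.6853e+5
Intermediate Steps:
J(U, k) = U² + k*(3 - 4*U) (J(U, k) = U² + (3 - 4*U)*k = U² + k*(3 - 4*U))
O(m, Y) = -4/(9 + 15*m) (O(m, Y) = -4/((-3)² + 3*m - 4*(-3)*m) = -4/(9 + 3*m + 12*m) = -4/(9 + 15*m))
O(-24, 39) + (412 - 733)*(-525) = -4/(9 + 15*(-24)) + (412 - 733)*(-525) = -4/(9 - 360) - 321*(-525) = -4/(-351) + 168525 = -4*(-1/351) + 168525 = 4/351 + 168525 = 59152279/351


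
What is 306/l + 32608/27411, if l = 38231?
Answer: 1255024214/1047949941 ≈ 1.1976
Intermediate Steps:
306/l + 32608/27411 = 306/38231 + 32608/27411 = 1255024214/1047949941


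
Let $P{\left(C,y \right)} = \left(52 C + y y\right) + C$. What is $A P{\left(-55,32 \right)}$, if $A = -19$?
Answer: $35929$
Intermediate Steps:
$P{\left(C,y \right)} = y^{2} + 53 C$ ($P{\left(C,y \right)} = \left(52 C + y^{2}\right) + C = \left(y^{2} + 52 C\right) + C = y^{2} + 53 C$)
$A P{\left(-55,32 \right)} = - 19 \left(32^{2} + 53 \left(-55\right)\right) = - 19 \left(1024 - 2915\right) = \left(-19\right) \left(-1891\right) = 35929$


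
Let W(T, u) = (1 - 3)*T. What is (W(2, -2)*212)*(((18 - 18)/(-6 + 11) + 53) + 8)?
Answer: -51728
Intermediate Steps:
W(T, u) = -2*T
(W(2, -2)*212)*(((18 - 18)/(-6 + 11) + 53) + 8) = (-2*2*212)*(((18 - 18)/(-6 + 11) + 53) + 8) = (-4*212)*((0/5 + 53) + 8) = -848*((0*(1/5) + 53) + 8) = -848*((0 + 53) + 8) = -848*(53 + 8) = -848*61 = -51728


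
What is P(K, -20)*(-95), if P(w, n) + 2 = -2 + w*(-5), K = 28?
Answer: 13680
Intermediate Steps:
P(w, n) = -4 - 5*w (P(w, n) = -2 + (-2 + w*(-5)) = -2 + (-2 - 5*w) = -4 - 5*w)
P(K, -20)*(-95) = (-4 - 5*28)*(-95) = (-4 - 140)*(-95) = -144*(-95) = 13680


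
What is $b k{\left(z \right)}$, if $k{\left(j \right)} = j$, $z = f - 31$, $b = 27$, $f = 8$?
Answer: $-621$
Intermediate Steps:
$z = -23$ ($z = 8 - 31 = -23$)
$b k{\left(z \right)} = 27 \left(-23\right) = -621$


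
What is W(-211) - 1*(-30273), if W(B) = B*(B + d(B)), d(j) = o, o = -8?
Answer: 76482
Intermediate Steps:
d(j) = -8
W(B) = B*(-8 + B) (W(B) = B*(B - 8) = B*(-8 + B))
W(-211) - 1*(-30273) = -211*(-8 - 211) - 1*(-30273) = -211*(-219) + 30273 = 46209 + 30273 = 76482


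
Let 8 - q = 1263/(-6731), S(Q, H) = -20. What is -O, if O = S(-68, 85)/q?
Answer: 134620/55111 ≈ 2.4427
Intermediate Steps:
q = 55111/6731 (q = 8 - 1263/(-6731) = 8 - 1263*(-1)/6731 = 8 - 1*(-1263/6731) = 8 + 1263/6731 = 55111/6731 ≈ 8.1876)
O = -134620/55111 (O = -20/55111/6731 = -20*6731/55111 = -134620/55111 ≈ -2.4427)
-O = -1*(-134620/55111) = 134620/55111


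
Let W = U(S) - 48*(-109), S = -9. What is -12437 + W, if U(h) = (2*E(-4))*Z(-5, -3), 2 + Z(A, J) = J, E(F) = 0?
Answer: -7205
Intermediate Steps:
Z(A, J) = -2 + J
U(h) = 0 (U(h) = (2*0)*(-2 - 3) = 0*(-5) = 0)
W = 5232 (W = 0 - 48*(-109) = 0 + 5232 = 5232)
-12437 + W = -12437 + 5232 = -7205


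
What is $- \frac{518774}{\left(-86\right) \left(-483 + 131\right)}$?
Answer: $- \frac{259387}{15136} \approx -17.137$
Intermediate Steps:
$- \frac{518774}{\left(-86\right) \left(-483 + 131\right)} = - \frac{518774}{\left(-86\right) \left(-352\right)} = - \frac{518774}{30272} = \left(-518774\right) \frac{1}{30272} = - \frac{259387}{15136}$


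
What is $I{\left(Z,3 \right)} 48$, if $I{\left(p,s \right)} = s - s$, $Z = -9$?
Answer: $0$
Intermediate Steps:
$I{\left(p,s \right)} = 0$
$I{\left(Z,3 \right)} 48 = 0 \cdot 48 = 0$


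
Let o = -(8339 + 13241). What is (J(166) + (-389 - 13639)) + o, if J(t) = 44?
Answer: -35564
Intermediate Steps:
o = -21580 (o = -1*21580 = -21580)
(J(166) + (-389 - 13639)) + o = (44 + (-389 - 13639)) - 21580 = (44 - 14028) - 21580 = -13984 - 21580 = -35564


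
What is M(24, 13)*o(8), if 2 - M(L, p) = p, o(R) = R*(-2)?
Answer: 176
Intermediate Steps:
o(R) = -2*R
M(L, p) = 2 - p
M(24, 13)*o(8) = (2 - 1*13)*(-2*8) = (2 - 13)*(-16) = -11*(-16) = 176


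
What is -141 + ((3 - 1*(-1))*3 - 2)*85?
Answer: 709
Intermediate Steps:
-141 + ((3 - 1*(-1))*3 - 2)*85 = -141 + ((3 + 1)*3 - 2)*85 = -141 + (4*3 - 2)*85 = -141 + (12 - 2)*85 = -141 + 10*85 = -141 + 850 = 709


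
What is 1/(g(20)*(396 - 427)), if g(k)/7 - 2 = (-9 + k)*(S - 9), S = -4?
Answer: 1/30597 ≈ 3.2683e-5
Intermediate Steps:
g(k) = 833 - 91*k (g(k) = 14 + 7*((-9 + k)*(-4 - 9)) = 14 + 7*((-9 + k)*(-13)) = 14 + 7*(117 - 13*k) = 14 + (819 - 91*k) = 833 - 91*k)
1/(g(20)*(396 - 427)) = 1/((833 - 91*20)*(396 - 427)) = 1/((833 - 1820)*(-31)) = 1/(-987*(-31)) = 1/30597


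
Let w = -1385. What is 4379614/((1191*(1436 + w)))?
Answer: 4379614/60741 ≈ 72.103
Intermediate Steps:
4379614/((1191*(1436 + w))) = 4379614/((1191*(1436 - 1385))) = 4379614/((1191*51)) = 4379614/60741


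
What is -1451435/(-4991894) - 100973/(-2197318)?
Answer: 923327691048/2742194635073 ≈ 0.33671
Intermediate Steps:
-1451435/(-4991894) - 100973/(-2197318) = -1451435*(-1/4991894) - 100973*(-1/2197318) = 1451435/4991894 + 100973/2197318 = 923327691048/2742194635073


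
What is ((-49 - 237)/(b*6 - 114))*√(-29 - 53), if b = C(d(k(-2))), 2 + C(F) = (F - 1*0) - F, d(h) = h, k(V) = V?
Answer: 143*I*√82/63 ≈ 20.554*I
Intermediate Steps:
C(F) = -2 (C(F) = -2 + ((F - 1*0) - F) = -2 + ((F + 0) - F) = -2 + (F - F) = -2 + 0 = -2)
b = -2
((-49 - 237)/(b*6 - 114))*√(-29 - 53) = ((-49 - 237)/(-2*6 - 114))*√(-29 - 53) = (-286/(-12 - 114))*√(-82) = (-286/(-126))*(I*√82) = (-286*(-1/126))*(I*√82) = 143*(I*√82)/63 = 143*I*√82/63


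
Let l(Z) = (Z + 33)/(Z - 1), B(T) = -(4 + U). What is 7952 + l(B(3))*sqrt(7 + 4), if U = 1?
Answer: 7952 - 14*sqrt(11)/3 ≈ 7936.5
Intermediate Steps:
B(T) = -5 (B(T) = -(4 + 1) = -1*5 = -5)
l(Z) = (33 + Z)/(-1 + Z)
7952 + l(B(3))*sqrt(7 + 4) = 7952 + ((33 - 5)/(-1 - 5))*sqrt(7 + 4) = 7952 + (28/(-6))*sqrt(11) = 7952 + (-1/6*28)*sqrt(11) = 7952 - 14*sqrt(11)/3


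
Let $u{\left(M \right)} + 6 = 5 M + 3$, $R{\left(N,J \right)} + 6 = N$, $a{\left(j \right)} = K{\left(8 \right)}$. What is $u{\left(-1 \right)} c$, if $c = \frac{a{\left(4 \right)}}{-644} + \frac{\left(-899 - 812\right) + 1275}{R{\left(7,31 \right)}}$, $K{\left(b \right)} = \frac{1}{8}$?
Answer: $\frac{2246273}{644} \approx 3488.0$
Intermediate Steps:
$K{\left(b \right)} = \frac{1}{8}$
$a{\left(j \right)} = \frac{1}{8}$
$R{\left(N,J \right)} = -6 + N$
$u{\left(M \right)} = -3 + 5 M$ ($u{\left(M \right)} = -6 + \left(5 M + 3\right) = -6 + \left(3 + 5 M\right) = -3 + 5 M$)
$c = - \frac{2246273}{5152}$ ($c = \frac{1}{8 \left(-644\right)} + \frac{\left(-899 - 812\right) + 1275}{-6 + 7} = \frac{1}{8} \left(- \frac{1}{644}\right) + \frac{-1711 + 1275}{1} = - \frac{1}{5152} - 436 = - \frac{2246273}{5152} \approx -436.0$)
$u{\left(-1 \right)} c = \left(-3 + 5 \left(-1\right)\right) \left(- \frac{2246273}{5152}\right) = \left(-3 - 5\right) \left(- \frac{2246273}{5152}\right) = \left(-8\right) \left(- \frac{2246273}{5152}\right) = \frac{2246273}{644}$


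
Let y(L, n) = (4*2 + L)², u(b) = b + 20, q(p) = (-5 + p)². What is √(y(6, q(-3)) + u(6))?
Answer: √222 ≈ 14.900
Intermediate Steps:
u(b) = 20 + b
y(L, n) = (8 + L)²
√(y(6, q(-3)) + u(6)) = √((8 + 6)² + (20 + 6)) = √(14² + 26) = √(196 + 26) = √222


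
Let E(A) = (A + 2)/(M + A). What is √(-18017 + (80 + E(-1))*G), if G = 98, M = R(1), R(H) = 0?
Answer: 5*I*√411 ≈ 101.37*I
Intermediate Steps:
M = 0
E(A) = (2 + A)/A (E(A) = (A + 2)/(0 + A) = (2 + A)/A)
√(-18017 + (80 + E(-1))*G) = √(-18017 + (80 + (2 - 1)/(-1))*98) = √(-18017 + (80 - 1*1)*98) = √(-18017 + (80 - 1)*98) = √(-18017 + 79*98) = √(-18017 + 7742) = √(-10275) = 5*I*√411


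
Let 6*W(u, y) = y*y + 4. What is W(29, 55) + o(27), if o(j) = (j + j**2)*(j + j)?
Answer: 247973/6 ≈ 41329.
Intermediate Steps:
W(u, y) = 2/3 + y**2/6 (W(u, y) = (y*y + 4)/6 = (y**2 + 4)/6 = (4 + y**2)/6 = 2/3 + y**2/6)
o(j) = 2*j*(j + j**2) (o(j) = (j + j**2)*(2*j) = 2*j*(j + j**2))
W(29, 55) + o(27) = (2/3 + (1/6)*55**2) + 2*27**2*(1 + 27) = (2/3 + (1/6)*3025) + 2*729*28 = (2/3 + 3025/6) + 40824 = 3029/6 + 40824 = 247973/6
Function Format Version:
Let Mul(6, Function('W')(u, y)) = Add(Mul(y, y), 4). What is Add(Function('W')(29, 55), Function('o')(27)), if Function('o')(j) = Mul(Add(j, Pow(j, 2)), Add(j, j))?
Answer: Rational(247973, 6) ≈ 41329.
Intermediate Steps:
Function('W')(u, y) = Add(Rational(2, 3), Mul(Rational(1, 6), Pow(y, 2))) (Function('W')(u, y) = Mul(Rational(1, 6), Add(Mul(y, y), 4)) = Mul(Rational(1, 6), Add(Pow(y, 2), 4)) = Mul(Rational(1, 6), Add(4, Pow(y, 2))) = Add(Rational(2, 3), Mul(Rational(1, 6), Pow(y, 2))))
Function('o')(j) = Mul(2, j, Add(j, Pow(j, 2))) (Function('o')(j) = Mul(Add(j, Pow(j, 2)), Mul(2, j)) = Mul(2, j, Add(j, Pow(j, 2))))
Add(Function('W')(29, 55), Function('o')(27)) = Add(Add(Rational(2, 3), Mul(Rational(1, 6), Pow(55, 2))), Mul(2, Pow(27, 2), Add(1, 27))) = Add(Add(Rational(2, 3), Mul(Rational(1, 6), 3025)), Mul(2, 729, 28)) = Add(Add(Rational(2, 3), Rational(3025, 6)), 40824) = Add(Rational(3029, 6), 40824) = Rational(247973, 6)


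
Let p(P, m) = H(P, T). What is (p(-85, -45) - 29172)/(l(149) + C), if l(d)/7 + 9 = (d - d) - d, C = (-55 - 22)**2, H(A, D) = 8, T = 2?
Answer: -29164/4823 ≈ -6.0469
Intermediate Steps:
p(P, m) = 8
C = 5929 (C = (-77)**2 = 5929)
l(d) = -63 - 7*d (l(d) = -63 + 7*((d - d) - d) = -63 + 7*(0 - d) = -63 + 7*(-d) = -63 - 7*d)
(p(-85, -45) - 29172)/(l(149) + C) = (8 - 29172)/((-63 - 7*149) + 5929) = -29164/((-63 - 1043) + 5929) = -29164/(-1106 + 5929) = -29164/4823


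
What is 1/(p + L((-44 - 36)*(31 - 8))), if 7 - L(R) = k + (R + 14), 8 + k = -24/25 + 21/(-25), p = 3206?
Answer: 5/25244 ≈ 0.00019807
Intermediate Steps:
k = -49/5 (k = -8 + (-24/25 + 21/(-25)) = -8 + (-24*1/25 + 21*(-1/25)) = -8 + (-24/25 - 21/25) = -8 - 9/5 = -49/5 ≈ -9.8000)
L(R) = 14/5 - R (L(R) = 7 - (-49/5 + (R + 14)) = 7 - (-49/5 + (14 + R)) = 7 - (21/5 + R) = 7 + (-21/5 - R) = 14/5 - R)
1/(p + L((-44 - 36)*(31 - 8))) = 1/(3206 + (14/5 - (-44 - 36)*(31 - 8))) = 1/(3206 + (14/5 - (-80)*23)) = 1/(3206 + (14/5 - 1*(-1840))) = 1/(3206 + (14/5 + 1840)) = 1/(3206 + 9214/5) = 1/(25244/5) = 5/25244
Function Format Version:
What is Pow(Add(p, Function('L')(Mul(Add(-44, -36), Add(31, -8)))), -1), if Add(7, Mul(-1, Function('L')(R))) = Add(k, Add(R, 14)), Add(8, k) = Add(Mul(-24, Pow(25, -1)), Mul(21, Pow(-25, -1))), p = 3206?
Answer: Rational(5, 25244) ≈ 0.00019807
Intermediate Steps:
k = Rational(-49, 5) (k = Add(-8, Add(Mul(-24, Pow(25, -1)), Mul(21, Pow(-25, -1)))) = Add(-8, Add(Mul(-24, Rational(1, 25)), Mul(21, Rational(-1, 25)))) = Add(-8, Add(Rational(-24, 25), Rational(-21, 25))) = Add(-8, Rational(-9, 5)) = Rational(-49, 5) ≈ -9.8000)
Function('L')(R) = Add(Rational(14, 5), Mul(-1, R)) (Function('L')(R) = Add(7, Mul(-1, Add(Rational(-49, 5), Add(R, 14)))) = Add(7, Mul(-1, Add(Rational(-49, 5), Add(14, R)))) = Add(7, Mul(-1, Add(Rational(21, 5), R))) = Add(7, Add(Rational(-21, 5), Mul(-1, R))) = Add(Rational(14, 5), Mul(-1, R)))
Pow(Add(p, Function('L')(Mul(Add(-44, -36), Add(31, -8)))), -1) = Pow(Add(3206, Add(Rational(14, 5), Mul(-1, Mul(Add(-44, -36), Add(31, -8))))), -1) = Pow(Add(3206, Add(Rational(14, 5), Mul(-1, Mul(-80, 23)))), -1) = Pow(Add(3206, Add(Rational(14, 5), Mul(-1, -1840))), -1) = Pow(Add(3206, Add(Rational(14, 5), 1840)), -1) = Pow(Add(3206, Rational(9214, 5)), -1) = Pow(Rational(25244, 5), -1) = Rational(5, 25244)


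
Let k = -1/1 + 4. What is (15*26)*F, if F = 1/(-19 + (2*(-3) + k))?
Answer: -195/11 ≈ -17.727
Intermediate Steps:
k = 3 (k = -1*1 + 4 = -1 + 4 = 3)
F = -1/22 (F = 1/(-19 + (2*(-3) + 3)) = 1/(-19 + (-6 + 3)) = 1/(-19 - 3) = 1/(-22) = -1/22 ≈ -0.045455)
(15*26)*F = (15*26)*(-1/22) = 390*(-1/22) = -195/11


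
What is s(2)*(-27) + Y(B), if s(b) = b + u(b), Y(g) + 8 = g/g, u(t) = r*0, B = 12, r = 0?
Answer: -61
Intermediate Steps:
u(t) = 0 (u(t) = 0*0 = 0)
Y(g) = -7 (Y(g) = -8 + g/g = -8 + 1 = -7)
s(b) = b (s(b) = b + 0 = b)
s(2)*(-27) + Y(B) = 2*(-27) - 7 = -54 - 7 = -61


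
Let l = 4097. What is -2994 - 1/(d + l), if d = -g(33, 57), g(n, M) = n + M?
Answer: -11996959/4007 ≈ -2994.0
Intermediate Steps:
g(n, M) = M + n
d = -90 (d = -(57 + 33) = -1*90 = -90)
-2994 - 1/(d + l) = -2994 - 1/(-90 + 4097) = -2994 - 1/4007 = -11996959/4007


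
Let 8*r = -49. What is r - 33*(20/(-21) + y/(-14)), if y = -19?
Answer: -1091/56 ≈ -19.482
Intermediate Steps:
r = -49/8 (r = (1/8)*(-49) = -49/8 ≈ -6.1250)
r - 33*(20/(-21) + y/(-14)) = -49/8 - 33*(20/(-21) - 19/(-14)) = -49/8 - 33*(20*(-1/21) - 19*(-1/14)) = -49/8 - 33*(-20/21 + 19/14) = -49/8 - 33*17/42 = -49/8 - 187/14 = -1091/56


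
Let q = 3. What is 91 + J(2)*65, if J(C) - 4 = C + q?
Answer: 676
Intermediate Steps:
J(C) = 7 + C (J(C) = 4 + (C + 3) = 4 + (3 + C) = 7 + C)
91 + J(2)*65 = 91 + (7 + 2)*65 = 91 + 9*65 = 91 + 585 = 676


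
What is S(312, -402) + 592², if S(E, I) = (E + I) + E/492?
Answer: 14365360/41 ≈ 3.5037e+5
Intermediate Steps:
S(E, I) = I + 493*E/492 (S(E, I) = (E + I) + E*(1/492) = (E + I) + E/492 = I + 493*E/492)
S(312, -402) + 592² = (-402 + (493/492)*312) + 592² = (-402 + 12818/41) + 350464 = -3664/41 + 350464 = 14365360/41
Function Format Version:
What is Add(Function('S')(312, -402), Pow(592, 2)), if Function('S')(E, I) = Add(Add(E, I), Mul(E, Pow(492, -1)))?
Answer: Rational(14365360, 41) ≈ 3.5037e+5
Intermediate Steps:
Function('S')(E, I) = Add(I, Mul(Rational(493, 492), E)) (Function('S')(E, I) = Add(Add(E, I), Mul(E, Rational(1, 492))) = Add(Add(E, I), Mul(Rational(1, 492), E)) = Add(I, Mul(Rational(493, 492), E)))
Add(Function('S')(312, -402), Pow(592, 2)) = Add(Add(-402, Mul(Rational(493, 492), 312)), Pow(592, 2)) = Add(Add(-402, Rational(12818, 41)), 350464) = Add(Rational(-3664, 41), 350464) = Rational(14365360, 41)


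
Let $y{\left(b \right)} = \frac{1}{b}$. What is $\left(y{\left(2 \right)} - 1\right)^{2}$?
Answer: $\frac{1}{4} \approx 0.25$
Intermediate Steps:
$\left(y{\left(2 \right)} - 1\right)^{2} = \left(\frac{1}{2} - 1\right)^{2} = \left(- \frac{1}{2}\right)^{2} = \frac{1}{4}$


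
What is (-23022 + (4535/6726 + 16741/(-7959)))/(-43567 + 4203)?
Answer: 410831865683/702414286392 ≈ 0.58489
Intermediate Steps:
(-23022 + (4535/6726 + 16741/(-7959)))/(-43567 + 4203) = (-23022 + (4535*(1/6726) + 16741*(-1/7959)))/(-39364) = (-23022 + (4535/6726 - 16741/7959))*(-1/39364) = (-23022 - 25501967/17844078)*(-1/39364) = -410831865683/17844078*(-1/39364) = 410831865683/702414286392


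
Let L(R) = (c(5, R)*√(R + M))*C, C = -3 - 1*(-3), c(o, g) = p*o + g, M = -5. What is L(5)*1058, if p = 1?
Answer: 0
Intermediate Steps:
c(o, g) = g + o (c(o, g) = 1*o + g = o + g = g + o)
C = 0 (C = -3 + 3 = 0)
L(R) = 0 (L(R) = ((R + 5)*√(R - 5))*0 = ((5 + R)*√(-5 + R))*0 = (√(-5 + R)*(5 + R))*0 = 0)
L(5)*1058 = 0*1058 = 0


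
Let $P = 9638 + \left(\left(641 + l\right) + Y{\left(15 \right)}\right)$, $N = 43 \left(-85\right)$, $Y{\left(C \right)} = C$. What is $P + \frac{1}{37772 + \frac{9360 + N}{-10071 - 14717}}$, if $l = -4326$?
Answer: $\frac{5587758638596}{936286631} \approx 5968.0$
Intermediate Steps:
$N = -3655$
$P = 5968$ ($P = 9638 + \left(\left(641 - 4326\right) + 15\right) = 9638 + \left(-3685 + 15\right) = 9638 - 3670 = 5968$)
$P + \frac{1}{37772 + \frac{9360 + N}{-10071 - 14717}} = 5968 + \frac{1}{37772 + \frac{9360 - 3655}{-10071 - 14717}} = 5968 + \frac{1}{37772 + \frac{5705}{-24788}} = 5968 + \frac{1}{37772 + 5705 \left(- \frac{1}{24788}\right)} = 5968 + \frac{1}{37772 - \frac{5705}{24788}} = 5968 + \frac{1}{\frac{936286631}{24788}} = 5968 + \frac{24788}{936286631} = \frac{5587758638596}{936286631}$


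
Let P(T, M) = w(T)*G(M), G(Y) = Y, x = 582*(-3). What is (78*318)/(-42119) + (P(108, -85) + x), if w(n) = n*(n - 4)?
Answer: -40285416258/42119 ≈ -9.5647e+5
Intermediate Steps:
x = -1746
w(n) = n*(-4 + n)
P(T, M) = M*T*(-4 + T) (P(T, M) = (T*(-4 + T))*M = M*T*(-4 + T))
(78*318)/(-42119) + (P(108, -85) + x) = (78*318)/(-42119) + (-85*108*(-4 + 108) - 1746) = 24804*(-1/42119) + (-85*108*104 - 1746) = -24804/42119 + (-954720 - 1746) = -24804/42119 - 956466 = -40285416258/42119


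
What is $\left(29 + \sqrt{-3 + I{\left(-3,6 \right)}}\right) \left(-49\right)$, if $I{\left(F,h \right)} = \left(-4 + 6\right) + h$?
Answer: $-1421 - 49 \sqrt{5} \approx -1530.6$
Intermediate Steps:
$I{\left(F,h \right)} = 2 + h$
$\left(29 + \sqrt{-3 + I{\left(-3,6 \right)}}\right) \left(-49\right) = \left(29 + \sqrt{-3 + \left(2 + 6\right)}\right) \left(-49\right) = \left(29 + \sqrt{-3 + 8}\right) \left(-49\right) = \left(29 + \sqrt{5}\right) \left(-49\right) = -1421 - 49 \sqrt{5}$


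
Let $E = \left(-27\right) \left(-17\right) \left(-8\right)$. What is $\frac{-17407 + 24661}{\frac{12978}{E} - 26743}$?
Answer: $- \frac{1479816}{5456293} \approx -0.27121$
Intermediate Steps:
$E = -3672$ ($E = 459 \left(-8\right) = -3672$)
$\frac{-17407 + 24661}{\frac{12978}{E} - 26743} = \frac{-17407 + 24661}{\frac{12978}{-3672} - 26743} = \frac{7254}{12978 \left(- \frac{1}{3672}\right) - 26743} = \frac{7254}{- \frac{721}{204} - 26743} = \frac{7254}{- \frac{5456293}{204}} = 7254 \left(- \frac{204}{5456293}\right) = - \frac{1479816}{5456293}$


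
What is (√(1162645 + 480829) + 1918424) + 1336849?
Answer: 3255273 + √1643474 ≈ 3.2566e+6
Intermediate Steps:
(√(1162645 + 480829) + 1918424) + 1336849 = (√1643474 + 1918424) + 1336849 = (1918424 + √1643474) + 1336849 = 3255273 + √1643474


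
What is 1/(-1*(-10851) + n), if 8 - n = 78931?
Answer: -1/68072 ≈ -1.4690e-5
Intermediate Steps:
n = -78923 (n = 8 - 1*78931 = 8 - 78931 = -78923)
1/(-1*(-10851) + n) = 1/(-1*(-10851) - 78923) = 1/(10851 - 78923) = 1/(-68072) = -1/68072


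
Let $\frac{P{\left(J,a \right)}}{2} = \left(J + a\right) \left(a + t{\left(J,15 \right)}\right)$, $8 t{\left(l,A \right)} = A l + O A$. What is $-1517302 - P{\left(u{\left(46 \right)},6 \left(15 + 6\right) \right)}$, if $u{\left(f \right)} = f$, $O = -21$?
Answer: $-1576771$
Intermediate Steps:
$t{\left(l,A \right)} = - \frac{21 A}{8} + \frac{A l}{8}$ ($t{\left(l,A \right)} = \frac{A l - 21 A}{8} = \frac{- 21 A + A l}{8} = - \frac{21 A}{8} + \frac{A l}{8}$)
$P{\left(J,a \right)} = 2 \left(J + a\right) \left(- \frac{315}{8} + a + \frac{15 J}{8}\right)$ ($P{\left(J,a \right)} = 2 \left(J + a\right) \left(a + \frac{1}{8} \cdot 15 \left(-21 + J\right)\right) = 2 \left(J + a\right) \left(a + \left(- \frac{315}{8} + \frac{15 J}{8}\right)\right) = 2 \left(J + a\right) \left(- \frac{315}{8} + a + \frac{15 J}{8}\right)$)
$-1517302 - P{\left(u{\left(46 \right)},6 \left(15 + 6\right) \right)} = -1517302 - \left(2 \left(6 \left(15 + 6\right)\right)^{2} - \frac{7245}{2} - \frac{315 \cdot 6 \left(15 + 6\right)}{4} + \frac{15 \cdot 46^{2}}{4} + \frac{23}{4} \cdot 46 \cdot 6 \left(15 + 6\right)\right) = -1517302 - \left(2 \left(6 \cdot 21\right)^{2} - \frac{7245}{2} - \frac{315 \cdot 6 \cdot 21}{4} + \frac{15}{4} \cdot 2116 + \frac{23}{4} \cdot 46 \cdot 6 \cdot 21\right) = -1517302 - \left(2 \cdot 126^{2} - \frac{7245}{2} - \frac{19845}{2} + 7935 + \frac{23}{4} \cdot 46 \cdot 126\right) = -1517302 - \left(2 \cdot 15876 - \frac{7245}{2} - \frac{19845}{2} + 7935 + 33327\right) = -1517302 - \left(31752 - \frac{7245}{2} - \frac{19845}{2} + 7935 + 33327\right) = -1517302 - 59469 = -1576771$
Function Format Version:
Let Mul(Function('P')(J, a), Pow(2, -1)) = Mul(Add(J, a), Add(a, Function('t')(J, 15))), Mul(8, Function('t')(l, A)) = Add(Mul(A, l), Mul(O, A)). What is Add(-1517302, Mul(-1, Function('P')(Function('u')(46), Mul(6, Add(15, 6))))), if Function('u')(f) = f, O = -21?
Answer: -1576771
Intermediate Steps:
Function('t')(l, A) = Add(Mul(Rational(-21, 8), A), Mul(Rational(1, 8), A, l)) (Function('t')(l, A) = Mul(Rational(1, 8), Add(Mul(A, l), Mul(-21, A))) = Mul(Rational(1, 8), Add(Mul(-21, A), Mul(A, l))) = Add(Mul(Rational(-21, 8), A), Mul(Rational(1, 8), A, l)))
Function('P')(J, a) = Mul(2, Add(J, a), Add(Rational(-315, 8), a, Mul(Rational(15, 8), J))) (Function('P')(J, a) = Mul(2, Mul(Add(J, a), Add(a, Mul(Rational(1, 8), 15, Add(-21, J))))) = Mul(2, Mul(Add(J, a), Add(a, Add(Rational(-315, 8), Mul(Rational(15, 8), J))))) = Mul(2, Mul(Add(J, a), Add(Rational(-315, 8), a, Mul(Rational(15, 8), J)))) = Mul(2, Add(J, a), Add(Rational(-315, 8), a, Mul(Rational(15, 8), J))))
Add(-1517302, Mul(-1, Function('P')(Function('u')(46), Mul(6, Add(15, 6))))) = Add(-1517302, Mul(-1, Add(Mul(2, Pow(Mul(6, Add(15, 6)), 2)), Mul(Rational(-315, 4), 46), Mul(Rational(-315, 4), Mul(6, Add(15, 6))), Mul(Rational(15, 4), Pow(46, 2)), Mul(Rational(23, 4), 46, Mul(6, Add(15, 6)))))) = Add(-1517302, Mul(-1, Add(Mul(2, Pow(Mul(6, 21), 2)), Rational(-7245, 2), Mul(Rational(-315, 4), Mul(6, 21)), Mul(Rational(15, 4), 2116), Mul(Rational(23, 4), 46, Mul(6, 21))))) = Add(-1517302, Mul(-1, Add(Mul(2, Pow(126, 2)), Rational(-7245, 2), Mul(Rational(-315, 4), 126), 7935, Mul(Rational(23, 4), 46, 126)))) = Add(-1517302, Mul(-1, Add(Mul(2, 15876), Rational(-7245, 2), Rational(-19845, 2), 7935, 33327))) = Add(-1517302, Mul(-1, Add(31752, Rational(-7245, 2), Rational(-19845, 2), 7935, 33327))) = Add(-1517302, Mul(-1, 59469)) = Add(-1517302, -59469) = -1576771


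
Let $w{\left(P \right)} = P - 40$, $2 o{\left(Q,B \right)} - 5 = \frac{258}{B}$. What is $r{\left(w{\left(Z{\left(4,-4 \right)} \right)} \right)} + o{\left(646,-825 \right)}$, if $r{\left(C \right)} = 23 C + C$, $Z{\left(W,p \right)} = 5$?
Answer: $- \frac{460711}{550} \approx -837.66$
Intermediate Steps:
$o{\left(Q,B \right)} = \frac{5}{2} + \frac{129}{B}$ ($o{\left(Q,B \right)} = \frac{5}{2} + \frac{258 \frac{1}{B}}{2} = \frac{5}{2} + \frac{129}{B}$)
$w{\left(P \right)} = -40 + P$
$r{\left(C \right)} = 24 C$
$r{\left(w{\left(Z{\left(4,-4 \right)} \right)} \right)} + o{\left(646,-825 \right)} = 24 \left(-40 + 5\right) + \left(\frac{5}{2} + \frac{129}{-825}\right) = 24 \left(-35\right) + \left(\frac{5}{2} + 129 \left(- \frac{1}{825}\right)\right) = -840 + \left(\frac{5}{2} - \frac{43}{275}\right) = -840 + \frac{1289}{550} = - \frac{460711}{550}$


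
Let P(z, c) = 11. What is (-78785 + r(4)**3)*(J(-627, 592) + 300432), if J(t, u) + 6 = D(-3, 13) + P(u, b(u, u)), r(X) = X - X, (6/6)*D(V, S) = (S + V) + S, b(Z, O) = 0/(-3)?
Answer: -23671741100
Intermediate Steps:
b(Z, O) = 0 (b(Z, O) = 0*(-1/3) = 0)
D(V, S) = V + 2*S (D(V, S) = (S + V) + S = V + 2*S)
r(X) = 0
J(t, u) = 28 (J(t, u) = -6 + ((-3 + 2*13) + 11) = -6 + ((-3 + 26) + 11) = -6 + (23 + 11) = -6 + 34 = 28)
(-78785 + r(4)**3)*(J(-627, 592) + 300432) = (-78785 + 0**3)*(28 + 300432) = (-78785 + 0)*300460 = -78785*300460 = -23671741100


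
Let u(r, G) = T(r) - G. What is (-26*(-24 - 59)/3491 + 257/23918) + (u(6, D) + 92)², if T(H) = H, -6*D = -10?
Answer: 6974287185577/751479642 ≈ 9280.7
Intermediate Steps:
D = 5/3 (D = -⅙*(-10) = 5/3 ≈ 1.6667)
u(r, G) = r - G
(-26*(-24 - 59)/3491 + 257/23918) + (u(6, D) + 92)² = (-26*(-24 - 59)/3491 + 257/23918) + ((6 - 1*5/3) + 92)² = (-26*(-83)*(1/3491) + 257*(1/23918)) + ((6 - 5/3) + 92)² = (2158*(1/3491) + 257/23918) + (13/3 + 92)² = (2158/3491 + 257/23918) + (289/3)² = 52512231/83497738 + 83521/9 = 6974287185577/751479642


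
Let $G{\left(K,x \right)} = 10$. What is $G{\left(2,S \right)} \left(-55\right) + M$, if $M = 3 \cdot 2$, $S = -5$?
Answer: $-544$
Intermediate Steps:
$M = 6$
$G{\left(2,S \right)} \left(-55\right) + M = 10 \left(-55\right) + 6 = -550 + 6 = -544$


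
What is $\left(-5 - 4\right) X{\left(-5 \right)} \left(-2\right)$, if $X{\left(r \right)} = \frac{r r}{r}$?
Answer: $-90$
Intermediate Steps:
$X{\left(r \right)} = r$ ($X{\left(r \right)} = \frac{r^{2}}{r} = r$)
$\left(-5 - 4\right) X{\left(-5 \right)} \left(-2\right) = \left(-5 - 4\right) \left(-5\right) \left(-2\right) = \left(-9\right) \left(-5\right) \left(-2\right) = 45 \left(-2\right) = -90$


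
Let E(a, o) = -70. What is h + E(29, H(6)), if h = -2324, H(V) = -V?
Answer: -2394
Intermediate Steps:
h + E(29, H(6)) = -2324 - 70 = -2394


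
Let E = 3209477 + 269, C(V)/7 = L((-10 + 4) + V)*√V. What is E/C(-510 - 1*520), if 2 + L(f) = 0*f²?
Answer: 1604873*I*√1030/7210 ≈ 7143.7*I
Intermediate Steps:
L(f) = -2 (L(f) = -2 + 0*f² = -2 + 0 = -2)
C(V) = -14*√V (C(V) = 7*(-2*√V) = -14*√V)
E = 3209746
E/C(-510 - 1*520) = 3209746/((-14*√(-510 - 1*520))) = 3209746/((-14*√(-510 - 520))) = 3209746/((-14*I*√1030)) = 3209746*(I*√1030/14420) = 1604873*I*√1030/7210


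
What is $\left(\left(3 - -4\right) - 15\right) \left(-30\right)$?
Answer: $240$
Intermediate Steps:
$\left(\left(3 - -4\right) - 15\right) \left(-30\right) = \left(\left(3 + 4\right) - 15\right) \left(-30\right) = \left(7 - 15\right) \left(-30\right) = \left(-8\right) \left(-30\right) = 240$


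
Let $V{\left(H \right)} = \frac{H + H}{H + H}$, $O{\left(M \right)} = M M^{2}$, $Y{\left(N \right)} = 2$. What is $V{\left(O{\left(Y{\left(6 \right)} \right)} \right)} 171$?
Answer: $171$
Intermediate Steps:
$O{\left(M \right)} = M^{3}$
$V{\left(H \right)} = 1$ ($V{\left(H \right)} = \frac{2 H}{2 H} = 2 H \frac{1}{2 H} = 1$)
$V{\left(O{\left(Y{\left(6 \right)} \right)} \right)} 171 = 1 \cdot 171 = 171$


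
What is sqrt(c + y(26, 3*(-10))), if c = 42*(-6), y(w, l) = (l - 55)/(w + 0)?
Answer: I*sqrt(172562)/26 ≈ 15.977*I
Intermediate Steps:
y(w, l) = (-55 + l)/w
c = -252
sqrt(c + y(26, 3*(-10))) = sqrt(-252 + (-55 + 3*(-10))/26) = sqrt(-252 + (-55 - 30)/26) = sqrt(-252 + (1/26)*(-85)) = sqrt(-252 - 85/26) = sqrt(-6637/26) = I*sqrt(172562)/26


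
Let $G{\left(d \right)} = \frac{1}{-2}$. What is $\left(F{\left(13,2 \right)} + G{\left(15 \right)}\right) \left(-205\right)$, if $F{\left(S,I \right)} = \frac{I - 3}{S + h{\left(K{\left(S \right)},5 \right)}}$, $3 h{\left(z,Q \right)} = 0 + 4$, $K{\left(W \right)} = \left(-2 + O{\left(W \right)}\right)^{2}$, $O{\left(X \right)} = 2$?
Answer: $\frac{10045}{86} \approx 116.8$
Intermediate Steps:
$G{\left(d \right)} = - \frac{1}{2}$
$K{\left(W \right)} = 0$ ($K{\left(W \right)} = \left(-2 + 2\right)^{2} = 0^{2} = 0$)
$h{\left(z,Q \right)} = \frac{4}{3}$ ($h{\left(z,Q \right)} = \frac{0 + 4}{3} = \frac{1}{3} \cdot 4 = \frac{4}{3}$)
$F{\left(S,I \right)} = \frac{-3 + I}{\frac{4}{3} + S}$ ($F{\left(S,I \right)} = \frac{I - 3}{S + \frac{4}{3}} = \frac{-3 + I}{\frac{4}{3} + S}$)
$\left(F{\left(13,2 \right)} + G{\left(15 \right)}\right) \left(-205\right) = \left(\frac{3 \left(-3 + 2\right)}{4 + 3 \cdot 13} - \frac{1}{2}\right) \left(-205\right) = \left(3 \frac{1}{4 + 39} \left(-1\right) - \frac{1}{2}\right) \left(-205\right) = \left(3 \cdot \frac{1}{43} \left(-1\right) - \frac{1}{2}\right) \left(-205\right) = \left(- \frac{3}{43} - \frac{1}{2}\right) \left(-205\right) = \left(- \frac{49}{86}\right) \left(-205\right) = \frac{10045}{86}$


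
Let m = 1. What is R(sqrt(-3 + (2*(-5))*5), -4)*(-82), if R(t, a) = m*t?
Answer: -82*I*sqrt(53) ≈ -596.97*I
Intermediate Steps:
R(t, a) = t (R(t, a) = 1*t = t)
R(sqrt(-3 + (2*(-5))*5), -4)*(-82) = sqrt(-3 + (2*(-5))*5)*(-82) = sqrt(-3 - 10*5)*(-82) = sqrt(-3 - 50)*(-82) = sqrt(-53)*(-82) = (I*sqrt(53))*(-82) = -82*I*sqrt(53)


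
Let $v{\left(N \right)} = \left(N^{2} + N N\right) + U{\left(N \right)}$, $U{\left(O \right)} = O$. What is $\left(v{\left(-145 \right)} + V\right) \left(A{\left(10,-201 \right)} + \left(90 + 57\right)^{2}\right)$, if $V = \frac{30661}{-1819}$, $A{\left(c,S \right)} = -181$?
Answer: $\frac{1632696474552}{1819} \approx 8.9758 \cdot 10^{8}$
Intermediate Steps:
$v{\left(N \right)} = N + 2 N^{2}$ ($v{\left(N \right)} = \left(N^{2} + N N\right) + N = \left(N^{2} + N^{2}\right) + N = 2 N^{2} + N = N + 2 N^{2}$)
$V = - \frac{30661}{1819}$ ($V = 30661 \left(- \frac{1}{1819}\right) = - \frac{30661}{1819} \approx -16.856$)
$\left(v{\left(-145 \right)} + V\right) \left(A{\left(10,-201 \right)} + \left(90 + 57\right)^{2}\right) = \left(- 145 \left(1 + 2 \left(-145\right)\right) - \frac{30661}{1819}\right) \left(-181 + \left(90 + 57\right)^{2}\right) = \left(- 145 \left(1 - 290\right) - \frac{30661}{1819}\right) \left(-181 + 147^{2}\right) = \left(\left(-145\right) \left(-289\right) - \frac{30661}{1819}\right) \left(-181 + 21609\right) = \left(41905 - \frac{30661}{1819}\right) 21428 = \frac{76194534}{1819} \cdot 21428 = \frac{1632696474552}{1819}$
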